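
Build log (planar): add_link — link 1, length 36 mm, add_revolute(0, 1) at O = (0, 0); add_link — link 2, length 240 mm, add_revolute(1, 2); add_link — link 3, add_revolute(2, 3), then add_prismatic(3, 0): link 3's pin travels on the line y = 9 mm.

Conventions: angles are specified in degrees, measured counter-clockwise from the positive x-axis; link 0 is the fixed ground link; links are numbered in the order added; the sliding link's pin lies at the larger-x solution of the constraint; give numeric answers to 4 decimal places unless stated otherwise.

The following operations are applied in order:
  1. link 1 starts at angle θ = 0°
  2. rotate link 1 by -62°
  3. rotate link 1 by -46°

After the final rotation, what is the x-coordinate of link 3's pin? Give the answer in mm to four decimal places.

geometry: r = 36 mm, L = 240 mm, e = 9 mm; θ starts at 0°
rotate link 1 by -62°: θ ← 0° -62° = -62°
rotate link 1 by -46°: θ ← -62° -46° = -108°
crank pin P = (r cos θ, r sin θ) = (-11.124612, -34.238035)
h = r sin θ − e = -34.238035 − 9 = -43.238035
x = r cos θ + √(L² − h²) = -11.124612 + 236.073023 = 224.948412

224.9484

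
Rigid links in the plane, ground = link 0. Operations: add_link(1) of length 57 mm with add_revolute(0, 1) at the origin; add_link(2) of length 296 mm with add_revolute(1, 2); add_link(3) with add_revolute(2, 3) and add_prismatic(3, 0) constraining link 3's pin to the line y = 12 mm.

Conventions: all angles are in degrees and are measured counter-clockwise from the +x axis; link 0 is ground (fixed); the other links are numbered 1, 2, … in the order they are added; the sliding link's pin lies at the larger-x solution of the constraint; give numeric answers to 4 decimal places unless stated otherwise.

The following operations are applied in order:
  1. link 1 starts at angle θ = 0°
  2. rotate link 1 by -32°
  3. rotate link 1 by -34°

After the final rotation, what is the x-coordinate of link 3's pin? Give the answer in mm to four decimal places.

geometry: r = 57 mm, L = 296 mm, e = 12 mm; θ starts at 0°
rotate link 1 by -32°: θ ← 0° -32° = -32°
rotate link 1 by -34°: θ ← -32° -34° = -66°
crank pin P = (r cos θ, r sin θ) = (23.183989, -52.072091)
h = r sin θ − e = -52.072091 − 12 = -64.072091
x = r cos θ + √(L² − h²) = 23.183989 + 288.982296 = 312.166284

312.1663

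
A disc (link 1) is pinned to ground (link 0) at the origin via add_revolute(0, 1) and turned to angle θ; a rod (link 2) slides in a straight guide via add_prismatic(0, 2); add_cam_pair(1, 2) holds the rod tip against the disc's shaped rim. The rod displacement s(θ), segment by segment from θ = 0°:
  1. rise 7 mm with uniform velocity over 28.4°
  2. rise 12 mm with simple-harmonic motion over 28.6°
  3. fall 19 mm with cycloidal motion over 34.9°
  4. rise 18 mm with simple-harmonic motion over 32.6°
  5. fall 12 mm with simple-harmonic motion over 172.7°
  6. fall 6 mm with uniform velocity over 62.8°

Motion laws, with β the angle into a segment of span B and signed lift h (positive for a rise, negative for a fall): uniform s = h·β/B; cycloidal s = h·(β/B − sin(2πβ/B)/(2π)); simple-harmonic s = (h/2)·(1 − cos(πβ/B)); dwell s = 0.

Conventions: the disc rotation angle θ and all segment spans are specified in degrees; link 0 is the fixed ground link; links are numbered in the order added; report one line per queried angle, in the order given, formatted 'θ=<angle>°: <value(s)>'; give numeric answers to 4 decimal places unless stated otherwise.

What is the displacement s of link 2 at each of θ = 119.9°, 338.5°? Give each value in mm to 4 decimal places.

segment 1 (0° to 28.4°, uniform, h = 7) is passed completely: s = 0.0000 + (7) = 7.0000
segment 2 (28.4° to 57°, simple-harmonic, h = 12) is passed completely: s = 7.0000 + (12) = 19.0000
segment 3 (57° to 91.9°, cycloidal, h = -19) is passed completely: s = 19.0000 + (-19) = 0.0000
θ = 119.9° falls in segment 4 (91.9° to 124.5°, simple-harmonic, h = 18): β = 119.9 − 91.9 = 28°, B = 32.6°; Δs = 18/2·(1 − cos(π·0.8589)) = 17.1301; s = 0.0000 + 17.1301 = 17.1301
segment 4 (91.9° to 124.5°, simple-harmonic, h = 18) is passed completely: s = 0.0000 + (18) = 18.0000
segment 5 (124.5° to 297.2°, simple-harmonic, h = -12) is passed completely: s = 18.0000 + (-12) = 6.0000
θ = 338.5° falls in segment 6 (297.2° to 360°, uniform, h = -6): β = 338.5 − 297.2 = 41.3°, B = 62.8°; Δs = -6·41.3/62.8 = -3.9459; s = 6.0000 − 3.9459 = 2.0541

θ=119.9°: 17.1301
θ=338.5°: 2.0541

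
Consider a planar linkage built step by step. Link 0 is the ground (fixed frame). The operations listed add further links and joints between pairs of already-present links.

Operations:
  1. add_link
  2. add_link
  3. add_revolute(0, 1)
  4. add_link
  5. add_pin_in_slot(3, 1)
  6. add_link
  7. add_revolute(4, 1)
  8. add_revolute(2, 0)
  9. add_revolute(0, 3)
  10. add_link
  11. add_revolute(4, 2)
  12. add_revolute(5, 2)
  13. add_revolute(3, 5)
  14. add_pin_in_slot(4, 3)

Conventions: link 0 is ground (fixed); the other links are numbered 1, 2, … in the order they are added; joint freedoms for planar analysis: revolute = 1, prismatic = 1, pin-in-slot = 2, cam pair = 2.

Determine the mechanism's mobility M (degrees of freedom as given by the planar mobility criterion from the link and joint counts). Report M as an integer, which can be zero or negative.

(L,J1,J2)=(1,0,0); link0 fixed
link1: (2,0,0)
link2: (3,0,0)
R 0-1 [J1]: (3,1,0)
link3: (4,1,0)
PS 3-1 [J2]: (4,1,1)
link4: (5,1,1)
R 4-1 [J1]: (5,2,1)
R 2-0 [J1]: (5,3,1)
R 0-3 [J1]: (5,4,1)
link5: (6,4,1)
R 4-2 [J1]: (6,5,1)
R 5-2 [J1]: (6,6,1)
R 3-5 [J1]: (6,7,1)
PS 4-3 [J2]: (6,7,2)
Grübler: 3·5 − 2·7 − 2 = -1

M = -1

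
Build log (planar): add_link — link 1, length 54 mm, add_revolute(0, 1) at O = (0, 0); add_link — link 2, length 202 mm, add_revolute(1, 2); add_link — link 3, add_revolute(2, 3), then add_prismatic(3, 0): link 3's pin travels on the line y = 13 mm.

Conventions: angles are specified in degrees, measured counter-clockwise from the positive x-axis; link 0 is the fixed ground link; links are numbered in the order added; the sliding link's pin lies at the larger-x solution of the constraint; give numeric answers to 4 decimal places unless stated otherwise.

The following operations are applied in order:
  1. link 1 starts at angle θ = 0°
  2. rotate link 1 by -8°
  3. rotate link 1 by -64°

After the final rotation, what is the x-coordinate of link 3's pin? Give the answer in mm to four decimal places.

geometry: r = 54 mm, L = 202 mm, e = 13 mm; θ starts at 0°
rotate link 1 by -8°: θ ← 0° -8° = -8°
rotate link 1 by -64°: θ ← -8° -64° = -72°
crank pin P = (r cos θ, r sin θ) = (16.686918, -51.357052)
h = r sin θ − e = -51.357052 − 13 = -64.357052
x = r cos θ + √(L² − h²) = 16.686918 + 191.473679 = 208.160597

208.1606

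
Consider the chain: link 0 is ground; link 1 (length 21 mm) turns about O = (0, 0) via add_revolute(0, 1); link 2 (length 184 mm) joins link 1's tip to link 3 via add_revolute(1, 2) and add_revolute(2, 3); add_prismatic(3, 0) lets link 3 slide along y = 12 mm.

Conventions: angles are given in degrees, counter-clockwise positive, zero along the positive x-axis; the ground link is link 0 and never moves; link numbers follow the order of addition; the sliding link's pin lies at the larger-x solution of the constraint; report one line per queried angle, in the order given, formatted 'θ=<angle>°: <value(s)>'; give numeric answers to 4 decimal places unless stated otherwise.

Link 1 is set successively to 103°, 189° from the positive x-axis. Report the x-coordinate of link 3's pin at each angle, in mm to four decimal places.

geometry: r = 21 mm, L = 184 mm, e = 12 mm
θ=103°: crank pin P = (r cos θ, r sin θ) = (-4.723972, 20.461771)
θ=103°: h = r sin θ − e = 20.461771 − 12 = 8.461771
θ=103°: x = r cos θ + √(L² − h²) = -4.723972 + 183.805328 = 179.081355
θ=189°: crank pin P = (r cos θ, r sin θ) = (-20.741455, -3.285124)
θ=189°: h = r sin θ − e = -3.285124 − 12 = -15.285124
θ=189°: x = r cos θ + √(L² − h²) = -20.741455 + 183.364023 = 162.622568

θ=103°: 179.0814
θ=189°: 162.6226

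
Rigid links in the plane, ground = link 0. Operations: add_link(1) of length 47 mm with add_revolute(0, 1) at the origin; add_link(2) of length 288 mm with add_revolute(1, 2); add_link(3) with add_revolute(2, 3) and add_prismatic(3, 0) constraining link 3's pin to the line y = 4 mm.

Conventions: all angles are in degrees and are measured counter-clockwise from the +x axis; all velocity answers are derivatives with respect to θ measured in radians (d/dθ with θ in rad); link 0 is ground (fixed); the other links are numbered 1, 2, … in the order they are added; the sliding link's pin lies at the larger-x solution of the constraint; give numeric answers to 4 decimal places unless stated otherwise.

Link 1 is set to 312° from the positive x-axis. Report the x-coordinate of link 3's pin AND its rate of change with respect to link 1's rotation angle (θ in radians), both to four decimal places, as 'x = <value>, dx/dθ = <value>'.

geometry: r = 47 mm, L = 288 mm, e = 4 mm
crank pin P = (r cos θ, r sin θ) = (31.449138, -34.927807)
h = r sin θ − e = -34.927807 − 4 = -38.927807
x = r cos θ + √(L² − h²) = 31.449138 + 285.357015 = 316.806153
dx/dθ = −r sin θ − h·r cos θ/√(L² − h²) (θ in radians; h = -38.927807) = 39.218032

x = 316.8062, dx/dθ = 39.2180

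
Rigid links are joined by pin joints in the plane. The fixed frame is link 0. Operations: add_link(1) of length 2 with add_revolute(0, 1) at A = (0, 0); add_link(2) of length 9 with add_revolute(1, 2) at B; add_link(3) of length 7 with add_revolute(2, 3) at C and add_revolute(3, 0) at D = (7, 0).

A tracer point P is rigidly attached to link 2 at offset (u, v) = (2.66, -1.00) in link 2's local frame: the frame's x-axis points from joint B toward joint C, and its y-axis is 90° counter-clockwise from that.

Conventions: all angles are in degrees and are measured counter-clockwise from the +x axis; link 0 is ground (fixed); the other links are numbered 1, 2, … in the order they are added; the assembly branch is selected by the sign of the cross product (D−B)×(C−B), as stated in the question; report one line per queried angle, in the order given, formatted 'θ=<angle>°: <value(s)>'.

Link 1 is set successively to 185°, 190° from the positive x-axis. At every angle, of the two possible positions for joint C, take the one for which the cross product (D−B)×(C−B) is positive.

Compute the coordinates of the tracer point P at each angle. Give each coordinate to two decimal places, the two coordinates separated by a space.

A=(0,0), D=(7.00,0)
θ=185°: B = A + 2.00·(cos185°, sin185°) = (-1.9924, -0.1743)
θ=185°: |BD| = 8.9941
θ=185°: circle(B,9.00) ∩ circle(D,7.00): a=6.2760, h=6.4507
θ=185°:   candidates: C₊=(4.1574,6.3968) cross=58.018; C₋=(4.4074,-6.5022) cross=-58.018
θ=185°:   branch + wants cross > 0 → take C=(4.1574,6.3968) (cross=58.018)
θ=185°: ex = (C−B)/|BC| = (0.6833,0.7301); ey = (-0.7301,0.6833)
θ=185°: P = B + 2.66·ex + -1.00·ey = (0.5553,1.0845)
θ=190°: B = A + 2.00·(cos190°, sin190°) = (-1.9696, -0.3473)
θ=190°: |BD| = 8.9763
θ=190°: circle(B,9.00) ∩ circle(D,7.00): a=6.2706, h=6.4559
θ=190°:   candidates: C₊=(4.0465,6.3464) cross=57.951; C₋=(4.5461,-6.5558) cross=-57.951
θ=190°:   branch + wants cross > 0 → take C=(4.0465,6.3464) (cross=57.951)
θ=190°: ex = (C−B)/|BC| = (0.6685,0.7437); ey = (-0.7437,0.6685)
θ=190°: P = B + 2.66·ex + -1.00·ey = (0.5522,0.9626)

θ=185°: 0.56 1.08
θ=190°: 0.55 0.96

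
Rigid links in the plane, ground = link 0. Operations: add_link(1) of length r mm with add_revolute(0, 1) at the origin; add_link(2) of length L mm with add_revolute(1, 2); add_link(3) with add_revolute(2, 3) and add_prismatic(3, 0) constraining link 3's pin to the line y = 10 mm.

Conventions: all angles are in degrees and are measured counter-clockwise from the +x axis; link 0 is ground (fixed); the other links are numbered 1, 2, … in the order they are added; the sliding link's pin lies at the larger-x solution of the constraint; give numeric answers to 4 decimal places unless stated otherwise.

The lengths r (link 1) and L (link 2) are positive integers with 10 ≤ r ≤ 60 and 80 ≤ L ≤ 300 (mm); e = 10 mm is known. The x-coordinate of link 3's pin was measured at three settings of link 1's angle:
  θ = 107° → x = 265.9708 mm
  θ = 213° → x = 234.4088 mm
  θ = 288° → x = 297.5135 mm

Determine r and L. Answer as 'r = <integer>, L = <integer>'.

constraint per measurement: (x − r cos θ)² + (r sin θ − e)² = L²
subtracting the θ₁ and θ₂ equations cancels the r² and L² terms:
r = (x₁² − x₂²) / (2[(x₁cos θ₁ + e sin θ₁) − (x₂cos θ₂ + e sin θ₂)]) = 59.0000 → r = 59
L² = (x₁ − r cos θ₁)² + (r sin θ₁ − e)² = 82368.9825 → L = 287.0000 → L = 287
check at θ₃=288°: x = 297.5135 (printed 297.5135) ✓

r = 59, L = 287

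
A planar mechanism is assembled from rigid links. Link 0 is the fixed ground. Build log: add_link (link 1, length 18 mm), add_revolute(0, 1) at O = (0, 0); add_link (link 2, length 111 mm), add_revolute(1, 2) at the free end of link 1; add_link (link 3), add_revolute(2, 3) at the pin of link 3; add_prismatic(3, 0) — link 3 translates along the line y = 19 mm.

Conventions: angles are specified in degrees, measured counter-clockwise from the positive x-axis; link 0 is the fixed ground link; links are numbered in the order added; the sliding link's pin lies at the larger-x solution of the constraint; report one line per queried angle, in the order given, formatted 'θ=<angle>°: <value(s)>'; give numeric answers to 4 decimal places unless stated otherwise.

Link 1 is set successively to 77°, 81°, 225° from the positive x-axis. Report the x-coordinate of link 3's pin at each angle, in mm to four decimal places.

geometry: r = 18 mm, L = 111 mm, e = 19 mm
θ=77°: crank pin P = (r cos θ, r sin θ) = (4.049119, 17.538661)
θ=77°: h = r sin θ − e = 17.538661 − 19 = -1.461339
θ=77°: x = r cos θ + √(L² − h²) = 4.049119 + 110.990380 = 115.039499
θ=81°: crank pin P = (r cos θ, r sin θ) = (2.815820, 17.778390)
θ=81°: h = r sin θ − e = 17.778390 − 19 = -1.221610
θ=81°: x = r cos θ + √(L² − h²) = 2.815820 + 110.993278 = 113.809098
θ=225°: crank pin P = (r cos θ, r sin θ) = (-12.727922, -12.727922)
θ=225°: h = r sin θ − e = -12.727922 − 19 = -31.727922
θ=225°: x = r cos θ + √(L² − h²) = -12.727922 + 106.368882 = 93.640959

θ=77°: 115.0395
θ=81°: 113.8091
θ=225°: 93.6410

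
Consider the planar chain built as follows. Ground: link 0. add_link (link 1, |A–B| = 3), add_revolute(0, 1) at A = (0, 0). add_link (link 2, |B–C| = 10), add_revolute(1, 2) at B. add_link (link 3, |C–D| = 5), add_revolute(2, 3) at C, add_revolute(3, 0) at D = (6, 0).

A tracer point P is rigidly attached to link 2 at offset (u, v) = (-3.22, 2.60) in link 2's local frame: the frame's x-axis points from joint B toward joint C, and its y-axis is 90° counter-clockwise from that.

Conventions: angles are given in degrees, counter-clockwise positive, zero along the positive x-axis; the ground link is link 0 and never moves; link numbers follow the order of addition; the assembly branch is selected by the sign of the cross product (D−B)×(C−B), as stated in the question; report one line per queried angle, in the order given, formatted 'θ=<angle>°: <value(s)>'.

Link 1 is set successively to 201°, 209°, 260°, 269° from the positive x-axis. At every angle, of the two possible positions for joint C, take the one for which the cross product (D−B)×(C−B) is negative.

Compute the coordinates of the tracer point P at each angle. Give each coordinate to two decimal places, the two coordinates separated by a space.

A=(0,0), D=(6.00,0)
θ=201°: B = A + 3.00·(cos201°, sin201°) = (-2.8007, -1.0751)
θ=201°: |BD| = 8.8662
θ=201°: circle(B,10.00) ∩ circle(D,5.00): a=8.6626, h=4.9959
θ=201°:   candidates: C₊=(5.1922,4.9343) cross=44.294; C₋=(6.4038,-4.9837) cross=-44.294
θ=201°:   branch - wants cross < 0 → take C=(6.4038,-4.9837) (cross=-44.294)
θ=201°: ex = (C−B)/|BC| = (0.9205,-0.3909); ey = (0.3909,0.9205)
θ=201°: P = B + -3.22·ex + 2.60·ey = (-4.7484,2.5766)
θ=209°: B = A + 3.00·(cos209°, sin209°) = (-2.6239, -1.4544)
θ=209°: |BD| = 8.7456
θ=209°: circle(B,10.00) ∩ circle(D,5.00): a=8.6607, h=4.9993
θ=209°:   candidates: C₊=(5.0848,4.9155) cross=43.722; C₋=(6.7476,-4.9438) cross=-43.722
θ=209°:   branch - wants cross < 0 → take C=(6.7476,-4.9438) (cross=-43.722)
θ=209°: ex = (C−B)/|BC| = (0.9371,-0.3489); ey = (0.3489,0.9371)
θ=209°: P = B + -3.22·ex + 2.60·ey = (-4.7342,2.1057)
θ=260°: B = A + 3.00·(cos260°, sin260°) = (-0.5209, -2.9544)
θ=260°: |BD| = 7.1590
θ=260°: circle(B,10.00) ∩ circle(D,5.00): a=8.8177, h=4.7169
θ=260°:   candidates: C₊=(5.5642,4.9810) cross=33.768; C₋=(9.4574,-3.6120) cross=-33.768
θ=260°:   branch - wants cross < 0 → take C=(9.4574,-3.6120) (cross=-33.768)
θ=260°: ex = (C−B)/|BC| = (0.9978,-0.0658); ey = (0.0658,0.9978)
θ=260°: P = B + -3.22·ex + 2.60·ey = (-3.5630,-0.1483)
θ=269°: B = A + 3.00·(cos269°, sin269°) = (-0.0524, -2.9995)
θ=269°: |BD| = 6.7549
θ=269°: circle(B,10.00) ∩ circle(D,5.00): a=8.9290, h=4.5026
θ=269°:   candidates: C₊=(5.9486,4.9997) cross=30.414; C₋=(9.9474,-3.0689) cross=-30.414
θ=269°:   branch - wants cross < 0 → take C=(9.9474,-3.0689) (cross=-30.414)
θ=269°: ex = (C−B)/|BC| = (1.0000,-0.0069); ey = (0.0069,1.0000)
θ=269°: P = B + -3.22·ex + 2.60·ey = (-3.2543,-0.3773)

θ=201°: -4.75 2.58
θ=209°: -4.73 2.11
θ=260°: -3.56 -0.15
θ=269°: -3.25 -0.38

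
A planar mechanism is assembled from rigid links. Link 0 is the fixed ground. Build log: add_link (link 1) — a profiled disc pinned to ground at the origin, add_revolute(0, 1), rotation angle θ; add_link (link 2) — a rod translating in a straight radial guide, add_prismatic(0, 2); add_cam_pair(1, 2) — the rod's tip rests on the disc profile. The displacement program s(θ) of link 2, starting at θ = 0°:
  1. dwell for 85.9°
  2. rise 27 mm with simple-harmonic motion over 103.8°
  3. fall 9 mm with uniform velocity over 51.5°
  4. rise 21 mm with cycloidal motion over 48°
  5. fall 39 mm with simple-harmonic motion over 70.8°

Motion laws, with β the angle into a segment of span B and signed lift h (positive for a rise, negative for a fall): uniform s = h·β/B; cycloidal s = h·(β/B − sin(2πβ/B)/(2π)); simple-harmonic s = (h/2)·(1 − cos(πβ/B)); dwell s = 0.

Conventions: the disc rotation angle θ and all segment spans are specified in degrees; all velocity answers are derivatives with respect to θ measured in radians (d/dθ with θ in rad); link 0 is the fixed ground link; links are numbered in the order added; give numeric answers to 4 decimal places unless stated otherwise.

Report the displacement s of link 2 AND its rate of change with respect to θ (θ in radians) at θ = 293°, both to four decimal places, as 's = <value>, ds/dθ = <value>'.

seg 1 [0°–85.9°] dwell: s stays 0.0000
seg 2 [85.9°–189.7°] simple-harmonic, h=27: full span → s += 27 → s = 27.0000
seg 3 [189.7°–241.2°] uniform, h=-9: full span → s += -9 → s = 18.0000
seg 4 [241.2°–289.2°] cycloidal, h=21: full span → s += 21 → s = 39.0000
seg 5 [289.2°–360°] simple-harmonic, h=-39: θ=293° here. β=3.8, B=70.8. -39/2·(1 − cos(π·0.0537)) = -0.2766 → s = 38.7234
velocity in seg [289.2°–360°] (simple-harmonic), θ in radians: β = 3.8° = 0.0663 rad, B = 70.8° = 1.2357 rad; ds/dθ = (πh/(2B)) sin(πβ/B) = (π·(-39)/(2·1.2357)) sin(π·0.0537) = -8.319825 mm/rad

s = 38.7234, ds/dθ = -8.3198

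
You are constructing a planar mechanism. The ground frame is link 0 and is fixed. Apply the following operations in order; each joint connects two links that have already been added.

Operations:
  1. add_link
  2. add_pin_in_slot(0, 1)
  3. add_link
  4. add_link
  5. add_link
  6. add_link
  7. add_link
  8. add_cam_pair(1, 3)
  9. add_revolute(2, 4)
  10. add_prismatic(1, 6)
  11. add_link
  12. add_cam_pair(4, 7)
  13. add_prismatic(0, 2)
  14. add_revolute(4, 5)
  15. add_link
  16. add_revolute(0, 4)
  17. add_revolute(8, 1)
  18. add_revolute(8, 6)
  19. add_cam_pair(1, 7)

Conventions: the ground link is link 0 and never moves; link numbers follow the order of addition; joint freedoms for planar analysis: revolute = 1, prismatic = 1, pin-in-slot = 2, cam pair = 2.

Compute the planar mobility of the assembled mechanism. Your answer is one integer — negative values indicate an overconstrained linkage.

link 0 = ground. State L|J1|J2 = 1|0|0
+link1  2|0|0
PS(0,1) f=2→J2  2|0|1
+link2  3|0|1
+link3  4|0|1
+link4  5|0|1
+link5  6|0|1
+link6  7|0|1
C(1,3) f=2→J2  7|0|2
R(2,4) f=1→J1  7|1|2
P(1,6) f=1→J1  7|2|2
+link7  8|2|2
C(4,7) f=2→J2  8|2|3
P(0,2) f=1→J1  8|3|3
R(4,5) f=1→J1  8|4|3
+link8  9|4|3
R(0,4) f=1→J1  9|5|3
R(8,1) f=1→J1  9|6|3
R(8,6) f=1→J1  9|7|3
C(1,7) f=2→J2  9|7|4
M = 3(9−1)−2·7−4 = 24−14−4 = 6

M = 6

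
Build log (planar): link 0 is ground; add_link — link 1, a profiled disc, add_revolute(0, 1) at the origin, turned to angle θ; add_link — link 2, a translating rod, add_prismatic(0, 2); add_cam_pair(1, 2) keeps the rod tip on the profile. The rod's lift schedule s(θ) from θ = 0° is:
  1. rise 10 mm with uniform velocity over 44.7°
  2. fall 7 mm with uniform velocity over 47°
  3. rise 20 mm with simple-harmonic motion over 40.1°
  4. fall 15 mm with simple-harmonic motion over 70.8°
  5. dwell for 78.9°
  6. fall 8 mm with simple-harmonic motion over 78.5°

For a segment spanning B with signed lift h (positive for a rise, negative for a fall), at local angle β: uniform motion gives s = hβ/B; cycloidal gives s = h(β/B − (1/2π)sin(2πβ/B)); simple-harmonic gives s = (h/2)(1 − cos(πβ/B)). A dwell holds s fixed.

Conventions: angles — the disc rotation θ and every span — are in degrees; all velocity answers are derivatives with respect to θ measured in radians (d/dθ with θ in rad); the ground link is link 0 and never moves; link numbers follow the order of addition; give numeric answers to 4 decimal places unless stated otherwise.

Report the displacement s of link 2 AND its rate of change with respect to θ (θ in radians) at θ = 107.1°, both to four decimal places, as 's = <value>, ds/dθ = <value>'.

seg 1 [0°–44.7°] uniform, h=10: full span → s += 10 → s = 10.0000
seg 2 [44.7°–91.7°] uniform, h=-7: full span → s += -7 → s = 3.0000
seg 3 [91.7°–131.8°] simple-harmonic, h=20: θ=107.1° here. β=15.4, B=40.1. 20/2·(1 − cos(π·0.3840)) = 6.4371 → s = 9.4371
velocity in seg [91.7°–131.8°] (simple-harmonic), θ in radians: β = 15.4° = 0.2688 rad, B = 40.1° = 0.6999 rad; ds/dθ = (πh/(2B)) sin(πβ/B) = (π·20/(2·0.6999)) sin(π·0.3840) = 41.941958 mm/rad

s = 9.4371, ds/dθ = 41.9420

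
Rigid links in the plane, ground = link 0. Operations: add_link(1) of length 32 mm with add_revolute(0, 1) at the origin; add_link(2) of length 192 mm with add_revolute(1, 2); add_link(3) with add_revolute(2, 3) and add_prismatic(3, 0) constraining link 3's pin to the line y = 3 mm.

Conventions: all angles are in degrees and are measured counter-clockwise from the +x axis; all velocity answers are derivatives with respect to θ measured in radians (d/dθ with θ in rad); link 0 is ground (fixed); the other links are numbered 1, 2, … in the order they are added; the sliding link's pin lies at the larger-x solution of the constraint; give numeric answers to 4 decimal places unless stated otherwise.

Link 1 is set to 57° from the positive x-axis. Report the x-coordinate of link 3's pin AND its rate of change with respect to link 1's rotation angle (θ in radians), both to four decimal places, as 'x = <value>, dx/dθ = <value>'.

geometry: r = 32 mm, L = 192 mm, e = 3 mm
crank pin P = (r cos θ, r sin θ) = (17.428449, 26.837458)
h = r sin θ − e = 26.837458 − 3 = 23.837458
x = r cos θ + √(L² − h²) = 17.428449 + 190.514502 = 207.942951
dx/dθ = −r sin θ − h·r cos θ/√(L² − h²) (θ in radians; h = 23.837458) = -29.018132

x = 207.9430, dx/dθ = -29.0181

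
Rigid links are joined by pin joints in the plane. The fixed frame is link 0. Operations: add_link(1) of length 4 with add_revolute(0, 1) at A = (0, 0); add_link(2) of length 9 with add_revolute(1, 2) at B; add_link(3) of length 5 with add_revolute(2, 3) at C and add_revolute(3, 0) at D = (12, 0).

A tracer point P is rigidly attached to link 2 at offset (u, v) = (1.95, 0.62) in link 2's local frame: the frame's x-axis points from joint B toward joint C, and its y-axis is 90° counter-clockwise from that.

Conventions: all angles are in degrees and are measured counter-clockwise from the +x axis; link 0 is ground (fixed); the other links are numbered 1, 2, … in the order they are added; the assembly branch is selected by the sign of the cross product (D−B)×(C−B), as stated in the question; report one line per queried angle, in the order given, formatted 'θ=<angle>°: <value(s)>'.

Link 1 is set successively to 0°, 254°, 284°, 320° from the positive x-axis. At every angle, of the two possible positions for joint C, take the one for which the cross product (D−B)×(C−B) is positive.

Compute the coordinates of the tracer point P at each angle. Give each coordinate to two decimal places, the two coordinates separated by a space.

A=(0,0), D=(12.00,0)
θ=0°: B = A + 4.00·(cos0°, sin0°) = (4.0000, 0.0000)
θ=0°: |BD| = 8.0000
θ=0°: circle(B,9.00) ∩ circle(D,5.00): a=7.5000, h=4.9749
θ=0°:   candidates: C₊=(11.5000,4.9749) cross=39.799; C₋=(11.5000,-4.9749) cross=-39.799
θ=0°:   branch + wants cross > 0 → take C=(11.5000,4.9749) (cross=39.799)
θ=0°: ex = (C−B)/|BC| = (0.8333,0.5528); ey = (-0.5528,0.8333)
θ=0°: P = B + 1.95·ex + 0.62·ey = (5.2823,1.5946)
θ=254°: B = A + 4.00·(cos254°, sin254°) = (-1.1025, -3.8450)
θ=254°: |BD| = 13.6551
θ=254°: circle(B,9.00) ∩ circle(D,5.00): a=8.8781, h=1.4765
θ=254°:   candidates: C₊=(7.0005,0.0716) cross=20.162; C₋=(7.8320,-2.7619) cross=-20.162
θ=254°:   branch + wants cross > 0 → take C=(7.0005,0.0716) (cross=20.162)
θ=254°: ex = (C−B)/|BC| = (0.9003,0.4352); ey = (-0.4352,0.9003)
θ=254°: P = B + 1.95·ex + 0.62·ey = (0.3833,-2.4382)
θ=284°: B = A + 4.00·(cos284°, sin284°) = (0.9677, -3.8812)
θ=284°: |BD| = 11.6951
θ=284°: circle(B,9.00) ∩ circle(D,5.00): a=8.2417, h=3.6158
θ=284°:   candidates: C₊=(7.5424,2.2648) cross=42.287; C₋=(9.9423,-4.5570) cross=-42.287
θ=284°:   branch + wants cross > 0 → take C=(7.5424,2.2648) (cross=42.287)
θ=284°: ex = (C−B)/|BC| = (0.7305,0.6829); ey = (-0.6829,0.7305)
θ=284°: P = B + 1.95·ex + 0.62·ey = (1.9688,-2.0966)
θ=320°: B = A + 4.00·(cos320°, sin320°) = (3.0642, -2.5712)
θ=320°: |BD| = 9.2984
θ=320°: circle(B,9.00) ∩ circle(D,5.00): a=7.6605, h=4.7241
θ=320°:   candidates: C₊=(9.1197,4.0870) cross=43.927; C₋=(11.7323,-4.9928) cross=-43.927
θ=320°:   branch + wants cross > 0 → take C=(9.1197,4.0870) (cross=43.927)
θ=320°: ex = (C−B)/|BC| = (0.6728,0.7398); ey = (-0.7398,0.6728)
θ=320°: P = B + 1.95·ex + 0.62·ey = (3.9175,-0.7114)

θ=0°: 5.28 1.59
θ=254°: 0.38 -2.44
θ=284°: 1.97 -2.10
θ=320°: 3.92 -0.71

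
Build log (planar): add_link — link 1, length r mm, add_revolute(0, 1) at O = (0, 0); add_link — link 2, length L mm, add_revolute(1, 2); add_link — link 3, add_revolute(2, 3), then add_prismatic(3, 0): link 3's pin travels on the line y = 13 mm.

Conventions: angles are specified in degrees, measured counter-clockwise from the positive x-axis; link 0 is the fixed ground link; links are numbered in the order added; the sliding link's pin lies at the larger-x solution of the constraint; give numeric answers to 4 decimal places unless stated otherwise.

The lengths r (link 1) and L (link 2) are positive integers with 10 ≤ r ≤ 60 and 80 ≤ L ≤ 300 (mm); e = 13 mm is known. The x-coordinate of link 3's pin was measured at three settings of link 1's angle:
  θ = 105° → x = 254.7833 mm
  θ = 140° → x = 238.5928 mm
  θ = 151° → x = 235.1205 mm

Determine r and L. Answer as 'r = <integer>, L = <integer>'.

constraint per measurement: (x − r cos θ)² + (r sin θ − e)² = L²
subtracting the θ₁ and θ₂ equations cancels the r² and L² terms:
r = (x₁² − x₂²) / (2[(x₁cos θ₁ + e sin θ₁) − (x₂cos θ₂ + e sin θ₂)]) = 32.9999 → r = 33
L² = (x₁ − r cos θ₁)² + (r sin θ₁ − e)² = 69695.9884 → L = 264.0000 → L = 264
check at θ₃=151°: x = 235.1205 (printed 235.1205) ✓

r = 33, L = 264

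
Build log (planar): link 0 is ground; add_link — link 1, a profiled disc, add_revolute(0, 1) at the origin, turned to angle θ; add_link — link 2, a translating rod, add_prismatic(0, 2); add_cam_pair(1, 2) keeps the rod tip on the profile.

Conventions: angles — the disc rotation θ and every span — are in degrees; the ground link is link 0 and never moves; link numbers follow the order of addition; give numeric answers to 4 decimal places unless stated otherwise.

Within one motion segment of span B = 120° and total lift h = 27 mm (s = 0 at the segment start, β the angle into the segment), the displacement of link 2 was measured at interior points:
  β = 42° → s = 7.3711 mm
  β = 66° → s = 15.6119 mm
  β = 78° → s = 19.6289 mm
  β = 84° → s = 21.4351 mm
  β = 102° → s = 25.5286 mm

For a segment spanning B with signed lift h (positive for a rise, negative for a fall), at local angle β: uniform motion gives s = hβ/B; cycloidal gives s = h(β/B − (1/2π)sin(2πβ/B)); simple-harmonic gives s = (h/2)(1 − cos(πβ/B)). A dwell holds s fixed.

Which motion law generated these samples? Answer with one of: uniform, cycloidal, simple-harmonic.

candidates at β/B = r: uniform s = h·r (linear in β); cycloidal s = h·(r − sin(2πr)/(2π)); simple-harmonic s = (h/2)(1 − cos(πr))
β=42°: printed 7.3711 | uniform 9.4500, cycloidal 5.9735, simple-harmonic 7.3711
β=66°: printed 15.6119 | uniform 14.8500, cycloidal 16.1779, simple-harmonic 15.6119
β=78°: printed 19.6289 | uniform 17.5500, cycloidal 21.0265, simple-harmonic 19.6289
β=84°: printed 21.4351 | uniform 18.9000, cycloidal 22.9869, simple-harmonic 21.4351
β=102°: printed 25.5286 | uniform 22.9500, cycloidal 26.4265, simple-harmonic 25.5286
only one law matches every sample → simple-harmonic

simple-harmonic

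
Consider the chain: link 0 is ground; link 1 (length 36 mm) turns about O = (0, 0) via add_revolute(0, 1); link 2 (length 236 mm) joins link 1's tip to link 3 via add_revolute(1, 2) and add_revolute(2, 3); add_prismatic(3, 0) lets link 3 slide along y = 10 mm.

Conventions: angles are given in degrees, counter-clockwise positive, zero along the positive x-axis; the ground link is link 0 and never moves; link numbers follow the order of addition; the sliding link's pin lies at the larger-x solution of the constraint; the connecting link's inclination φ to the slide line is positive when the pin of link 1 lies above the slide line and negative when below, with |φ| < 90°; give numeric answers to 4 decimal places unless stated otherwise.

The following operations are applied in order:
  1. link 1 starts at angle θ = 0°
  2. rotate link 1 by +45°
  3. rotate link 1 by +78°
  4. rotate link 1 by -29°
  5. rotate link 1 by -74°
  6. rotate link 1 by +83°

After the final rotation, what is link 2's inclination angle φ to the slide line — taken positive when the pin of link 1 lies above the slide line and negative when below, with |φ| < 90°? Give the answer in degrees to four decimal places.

geometry: r = 36 mm, L = 236 mm, e = 10 mm; θ starts at 0°
rotate link 1 by +45°: θ ← 0° +45° = 45°
rotate link 1 by +78°: θ ← 45° +78° = 123°
rotate link 1 by -29°: θ ← 123° -29° = 94°
rotate link 1 by -74°: θ ← 94° -74° = 20°
rotate link 1 by +83°: θ ← 20° +83° = 103°
h = r sin θ − e = 35.077322 − 10 = 25.077322
sin φ = h / L = 25.077322 / 236 = 0.10625984
φ = arcsin(0.10625984) = 6.099756°

6.0998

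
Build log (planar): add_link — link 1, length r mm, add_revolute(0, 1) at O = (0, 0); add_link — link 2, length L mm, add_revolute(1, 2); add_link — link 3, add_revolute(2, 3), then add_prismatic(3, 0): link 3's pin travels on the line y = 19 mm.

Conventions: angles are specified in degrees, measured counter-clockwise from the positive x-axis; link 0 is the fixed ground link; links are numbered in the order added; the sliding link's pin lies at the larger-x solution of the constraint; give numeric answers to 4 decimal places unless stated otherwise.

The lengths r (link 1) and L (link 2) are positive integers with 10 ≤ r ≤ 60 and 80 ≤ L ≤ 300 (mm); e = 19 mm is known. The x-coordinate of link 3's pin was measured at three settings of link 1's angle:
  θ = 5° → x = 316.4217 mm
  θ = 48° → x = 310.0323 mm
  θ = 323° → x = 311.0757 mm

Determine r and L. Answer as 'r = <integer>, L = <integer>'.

constraint per measurement: (x − r cos θ)² + (r sin θ − e)² = L²
subtracting the θ₁ and θ₂ equations cancels the r² and L² terms:
r = (x₁² − x₂²) / (2[(x₁cos θ₁ + e sin θ₁) − (x₂cos θ₂ + e sin θ₂)]) = 21.0000 → r = 21
L² = (x₁ − r cos θ₁)² + (r sin θ₁ − e)² = 87616.0019 → L = 296.0000 → L = 296
check at θ₃=323°: x = 311.0757 (printed 311.0757) ✓

r = 21, L = 296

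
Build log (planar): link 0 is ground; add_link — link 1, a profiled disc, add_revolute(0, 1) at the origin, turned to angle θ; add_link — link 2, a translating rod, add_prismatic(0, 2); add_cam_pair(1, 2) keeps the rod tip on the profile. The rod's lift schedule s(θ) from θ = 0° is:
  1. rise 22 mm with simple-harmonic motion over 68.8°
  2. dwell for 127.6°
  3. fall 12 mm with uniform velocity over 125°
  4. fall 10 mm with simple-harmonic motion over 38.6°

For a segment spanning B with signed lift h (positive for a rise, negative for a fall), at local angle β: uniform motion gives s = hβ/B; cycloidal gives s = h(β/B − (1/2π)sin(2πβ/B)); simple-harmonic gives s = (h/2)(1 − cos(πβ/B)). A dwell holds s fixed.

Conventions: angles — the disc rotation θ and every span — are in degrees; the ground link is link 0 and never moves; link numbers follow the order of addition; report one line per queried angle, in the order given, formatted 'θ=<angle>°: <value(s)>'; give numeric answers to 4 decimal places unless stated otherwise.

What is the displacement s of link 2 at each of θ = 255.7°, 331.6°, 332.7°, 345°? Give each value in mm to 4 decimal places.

seg 1 [0°–68.8°] simple-harmonic, h=22: full span → s += 22 → s = 22.0000
seg 2 [68.8°–196.4°] dwell: s stays 22.0000
seg 3 [196.4°–321.4°] uniform, h=-12: θ=255.7° here. β=59.3, B=125. -12·59.3/125 = -5.6928 → s = 16.3072
seg 3 [196.4°–321.4°] uniform, h=-12: full span → s += -12 → s = 10.0000
seg 4 [321.4°–360°] simple-harmonic, h=-10: θ=331.6° here. β=10.2, B=38.6. -10/2·(1 − cos(π·0.2642)) = -1.6262 → s = 8.3738
seg 4 [321.4°–360°] simple-harmonic, h=-10: θ=332.7° here. β=11.3, B=38.6. -10/2·(1 − cos(π·0.2927)) = -1.9697 → s = 8.0303
seg 4 [321.4°–360°] simple-harmonic, h=-10: θ=345° here. β=23.6, B=38.6. -10/2·(1 − cos(π·0.6114)) = -6.7143 → s = 3.2857

θ=255.7°: 16.3072
θ=331.6°: 8.3738
θ=332.7°: 8.0303
θ=345°: 3.2857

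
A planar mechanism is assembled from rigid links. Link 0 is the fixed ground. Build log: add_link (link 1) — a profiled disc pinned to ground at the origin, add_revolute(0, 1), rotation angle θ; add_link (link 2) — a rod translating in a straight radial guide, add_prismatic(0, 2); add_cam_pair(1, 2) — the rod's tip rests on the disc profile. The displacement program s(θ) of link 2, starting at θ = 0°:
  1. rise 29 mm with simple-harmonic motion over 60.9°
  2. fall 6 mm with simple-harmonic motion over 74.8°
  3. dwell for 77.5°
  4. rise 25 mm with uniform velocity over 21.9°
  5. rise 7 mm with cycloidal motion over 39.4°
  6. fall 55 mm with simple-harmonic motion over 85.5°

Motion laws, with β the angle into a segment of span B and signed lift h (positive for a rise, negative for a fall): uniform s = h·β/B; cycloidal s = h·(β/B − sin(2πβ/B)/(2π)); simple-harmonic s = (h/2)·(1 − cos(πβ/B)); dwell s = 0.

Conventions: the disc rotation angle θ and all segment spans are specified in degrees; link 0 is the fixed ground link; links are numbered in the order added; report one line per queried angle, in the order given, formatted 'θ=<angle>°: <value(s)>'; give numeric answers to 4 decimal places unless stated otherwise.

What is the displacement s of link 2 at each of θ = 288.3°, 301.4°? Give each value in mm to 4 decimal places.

seg 1 [0°–60.9°] simple-harmonic, h=29: full span → s += 29 → s = 29.0000
seg 2 [60.9°–135.7°] simple-harmonic, h=-6: full span → s += -6 → s = 23.0000
seg 3 [135.7°–213.2°] dwell: s stays 23.0000
seg 4 [213.2°–235.1°] uniform, h=25: full span → s += 25 → s = 48.0000
seg 5 [235.1°–274.5°] cycloidal, h=7: full span → s += 7 → s = 55.0000
seg 6 [274.5°–360°] simple-harmonic, h=-55: θ=288.3° here. β=13.8, B=85.5. -55/2·(1 − cos(π·0.1614)) = -3.4602 → s = 51.5398
seg 6 [274.5°–360°] simple-harmonic, h=-55: θ=301.4° here. β=26.9, B=85.5. -55/2·(1 − cos(π·0.3146)) = -12.3744 → s = 42.6256

θ=288.3°: 51.5398
θ=301.4°: 42.6256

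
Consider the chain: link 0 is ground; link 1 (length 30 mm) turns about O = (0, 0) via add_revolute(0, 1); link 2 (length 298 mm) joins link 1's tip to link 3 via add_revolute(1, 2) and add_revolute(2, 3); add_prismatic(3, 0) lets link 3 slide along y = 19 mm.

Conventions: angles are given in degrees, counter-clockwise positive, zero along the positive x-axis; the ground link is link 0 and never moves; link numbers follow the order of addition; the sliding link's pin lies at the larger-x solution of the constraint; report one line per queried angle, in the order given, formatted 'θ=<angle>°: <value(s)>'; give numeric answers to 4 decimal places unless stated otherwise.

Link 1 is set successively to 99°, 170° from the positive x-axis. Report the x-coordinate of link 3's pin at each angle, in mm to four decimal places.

geometry: r = 30 mm, L = 298 mm, e = 19 mm
θ=99°: crank pin P = (r cos θ, r sin θ) = (-4.693034, 29.630650)
θ=99°: h = r sin θ − e = 29.630650 − 19 = 10.630650
θ=99°: x = r cos θ + √(L² − h²) = -4.693034 + 297.810324 = 293.117290
θ=170°: crank pin P = (r cos θ, r sin θ) = (-29.544233, 5.209445)
θ=170°: h = r sin θ − e = 5.209445 − 19 = -13.790555
θ=170°: x = r cos θ + √(L² − h²) = -29.544233 + 297.680736 = 268.136503

θ=99°: 293.1173
θ=170°: 268.1365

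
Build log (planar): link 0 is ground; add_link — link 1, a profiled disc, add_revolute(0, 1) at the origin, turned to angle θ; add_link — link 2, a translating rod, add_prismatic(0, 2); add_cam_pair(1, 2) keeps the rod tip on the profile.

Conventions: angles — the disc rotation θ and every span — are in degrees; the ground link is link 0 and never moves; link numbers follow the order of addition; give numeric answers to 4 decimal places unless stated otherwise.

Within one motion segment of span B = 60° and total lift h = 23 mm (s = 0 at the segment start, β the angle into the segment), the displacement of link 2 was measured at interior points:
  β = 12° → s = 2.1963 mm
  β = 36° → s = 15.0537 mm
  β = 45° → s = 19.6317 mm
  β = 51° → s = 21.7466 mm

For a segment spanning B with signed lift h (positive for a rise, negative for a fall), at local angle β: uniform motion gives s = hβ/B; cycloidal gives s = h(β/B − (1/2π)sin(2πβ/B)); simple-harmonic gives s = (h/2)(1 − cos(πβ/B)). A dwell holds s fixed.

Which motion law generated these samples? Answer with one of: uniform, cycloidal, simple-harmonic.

candidates at β/B = r: uniform s = h·r (linear in β); cycloidal s = h·(r − sin(2πr)/(2π)); simple-harmonic s = (h/2)(1 − cos(πr))
β=12°: printed 2.1963 | uniform 4.6000, cycloidal 1.1186, simple-harmonic 2.1963
β=36°: printed 15.0537 | uniform 13.8000, cycloidal 15.9516, simple-harmonic 15.0537
β=45°: printed 19.6317 | uniform 17.2500, cycloidal 20.9106, simple-harmonic 19.6317
β=51°: printed 21.7466 | uniform 19.5500, cycloidal 22.5115, simple-harmonic 21.7466
only one law matches every sample → simple-harmonic

simple-harmonic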